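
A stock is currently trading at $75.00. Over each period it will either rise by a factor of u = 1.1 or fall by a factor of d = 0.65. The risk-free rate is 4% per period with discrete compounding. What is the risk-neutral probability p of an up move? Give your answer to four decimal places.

p = 0.8667

Risk-neutral probability p = (1 + 0.04 − 0.65)/(1.1 − 0.65) = 0.3900/0.4500 = 0.8667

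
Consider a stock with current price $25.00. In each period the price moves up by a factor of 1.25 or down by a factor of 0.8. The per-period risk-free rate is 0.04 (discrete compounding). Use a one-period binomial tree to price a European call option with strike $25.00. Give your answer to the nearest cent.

$3.21

Risk-neutral probability p = (1 + 0.04 − 0.8)/(1.25 − 0.8) = 0.2400/0.4500 = 0.5333
Terminal stock prices: S_u = 31.25, S_d = 20
Terminal payoffs (S − K): max(6.25, 0) = 6.25, max(-5, 0) = 0
Node 0 (S = 25): V_0 = 1/1.04·[0.5333·6.2500 + 0.4667·0.0000] = 3.2051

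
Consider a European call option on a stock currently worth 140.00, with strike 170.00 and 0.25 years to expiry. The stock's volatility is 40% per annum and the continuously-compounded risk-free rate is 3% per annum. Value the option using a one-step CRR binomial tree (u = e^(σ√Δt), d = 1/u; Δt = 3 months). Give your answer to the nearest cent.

CRR parameters: u = e^(σ√Δt) = e^(0.4·√0.25) = 1.2214, d = 1/u = 0.8187
Per-period rate: rΔt = 0.03·0.25 = 0.0075, so R = e^0.0075 = 1.0075
Risk-neutral probability p = (e^0.0075 − 0.8187)/(1.2214 − 0.8187) = 0.1888/0.4027 = 0.4689
Terminal stock prices: S_u = 171, S_d = 114.6
Terminal payoffs (S − K): max(0.9964, 0) = 0.9964, max(-55.38, 0) = 0
Node 0 (S = 140): V_0 = e^(−0.0075)·[0.4689·0.9964 + 0.5311·0.0000] = 0.4637

0.46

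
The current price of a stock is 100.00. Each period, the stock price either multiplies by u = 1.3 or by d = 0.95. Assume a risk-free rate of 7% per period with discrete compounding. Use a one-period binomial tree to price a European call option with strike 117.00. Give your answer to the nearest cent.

4.17

Risk-neutral probability p = (1 + 0.07 − 0.95)/(1.3 − 0.95) = 0.1200/0.3500 = 0.3429
Terminal stock prices: S_u = 130, S_d = 95
Terminal payoffs (S − K): max(13, 0) = 13, max(-22, 0) = 0
Node 0 (S = 100): V_0 = 1/1.07·[0.3429·13.0000 + 0.6571·0.0000] = 4.1656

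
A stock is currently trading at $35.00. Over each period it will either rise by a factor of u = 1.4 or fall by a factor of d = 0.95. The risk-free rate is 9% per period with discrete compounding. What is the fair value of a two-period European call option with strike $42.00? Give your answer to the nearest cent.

Risk-neutral probability p = (1 + 0.09 − 0.95)/(1.4 − 0.95) = 0.1400/0.4500 = 0.3111
Terminal stock prices: S_uu = 68.6, S_ud = 46.55, S_dd = 31.59
Terminal payoffs (S − K): max(26.6, 0) = 26.6, max(4.55, 0) = 4.55, max(-10.41, 0) = 0
Node u (S = 49): V_u = 1/1.09·[0.3111·26.6000 + 0.6889·4.5500] = 10.4679
Node d (S = 33.25): V_d = 1/1.09·[0.3111·4.5500 + 0.6889·0.0000] = 1.2987
Node 0 (S = 35): V_0 = 1/1.09·[0.3111·10.4679 + 0.6889·1.2987] = 3.8086

$3.81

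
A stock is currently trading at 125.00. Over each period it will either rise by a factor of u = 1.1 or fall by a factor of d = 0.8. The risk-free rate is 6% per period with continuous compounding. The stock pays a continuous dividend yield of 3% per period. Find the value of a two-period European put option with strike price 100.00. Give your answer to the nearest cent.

Per-period risk-free factor R = e^0.06 = 1.0618; dividend-adjusted growth = e^(0.06−0.03) = 1.0305.
Risk-neutral probability p = (1.0305 − 0.8)/(1.1 − 0.8) = 0.2305/0.3000 = 0.7682
Terminal stock prices: S_uu = 151.3, S_ud = 110, S_dd = 80
Terminal payoffs (K − S): max(-51.25, 0) = 0, max(-10, 0) = 0, max(20, 0) = 20
Node u (S = 137.5): V_u = e^(−0.06)·[0.7682·0.0000 + 0.2318·0.0000] = 0.0000
Node d (S = 100): V_d = e^(−0.06)·[0.7682·0.0000 + 0.2318·20.0000] = 4.3664
Node 0 (S = 125): V_0 = e^(−0.06)·[0.7682·0.0000 + 0.2318·4.3664] = 0.9533

0.95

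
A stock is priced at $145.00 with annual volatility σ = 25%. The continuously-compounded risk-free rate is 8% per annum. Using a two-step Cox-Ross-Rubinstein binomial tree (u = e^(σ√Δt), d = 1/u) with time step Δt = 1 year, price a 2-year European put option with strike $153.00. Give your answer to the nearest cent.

CRR parameters: u = e^(σ√Δt) = e^(0.25·√1) = 1.2840, d = 1/u = 0.7788
Per-period rate: rΔt = 0.08·1 = 0.08, so R = e^0.08 = 1.0833
Risk-neutral probability p = (e^0.08 − 0.7788)/(1.2840 − 0.7788) = 0.3045/0.5052 = 0.6027
Terminal stock prices: S_uu = 239.1, S_ud = 145, S_dd = 87.95
Terminal payoffs (K − S): max(-86.06, 0) = 0, max(8, 0) = 8, max(65.05, 0) = 65.05
Node u (S = 186.2): V_u = e^(−0.08)·[0.6027·0.0000 + 0.3973·8.0000] = 2.9342
Node d (S = 112.9): V_d = e^(−0.08)·[0.6027·8.0000 + 0.3973·65.0531] = 28.3107
Node 0 (S = 145): V_0 = e^(−0.08)·[0.6027·2.9342 + 0.3973·28.3107] = 12.0161

$12.02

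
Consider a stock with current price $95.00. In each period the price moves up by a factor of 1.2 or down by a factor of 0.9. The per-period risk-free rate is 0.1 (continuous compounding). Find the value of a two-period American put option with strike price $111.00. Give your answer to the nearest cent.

Risk-neutral probability p = (e^0.1 − 0.9)/(1.2 − 0.9) = 0.2052/0.3000 = 0.6839
Terminal stock prices: S_uu = 136.8, S_ud = 102.6, S_dd = 76.95
Terminal payoffs (K − S): max(-25.8, 0) = 0, max(8.4, 0) = 8.4, max(34.05, 0) = 34.05
Node u (S = 114): continuation = e^(−0.1)·[0.6839·0.0000 + 0.3161·8.4000] = 2.4025; exercise value = 0.0000 ≤ continuation, so V_u = 2.4025
Node d (S = 85.5): continuation = e^(−0.1)·[0.6839·8.4000 + 0.3161·34.0500] = 14.9370; exercise value = 25.5000 > continuation, so V_d = 25.5000 (exercise)
Node 0 (S = 95): continuation = e^(−0.1)·[0.6839·2.4025 + 0.3161·25.5000] = 8.7802; exercise value = 16.0000 > continuation, so V_0 = 16.0000 (exercise)

$16.00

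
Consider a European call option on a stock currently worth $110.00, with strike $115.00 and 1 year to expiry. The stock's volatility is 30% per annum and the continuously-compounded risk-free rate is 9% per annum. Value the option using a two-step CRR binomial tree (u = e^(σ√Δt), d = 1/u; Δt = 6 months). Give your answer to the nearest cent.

$14.95

CRR parameters: u = e^(σ√Δt) = e^(0.3·√0.5) = 1.2363, d = 1/u = 0.8089
Per-period rate: rΔt = 0.09·0.5 = 0.045, so R = e^0.045 = 1.0460
Risk-neutral probability p = (e^0.045 − 0.8089)/(1.2363 − 0.8089) = 0.2372/0.4275 = 0.5548
Terminal stock prices: S_uu = 168.1, S_ud = 110, S_dd = 71.97
Terminal payoffs (S − K): max(53.13, 0) = 53.13, max(-5, 0) = 0, max(-43.03, 0) = 0
Node u (S = 136): V_u = e^(−0.045)·[0.5548·53.1312 + 0.4452·0.0000] = 28.1824
Node d (S = 88.97): V_d = e^(−0.045)·[0.5548·0.0000 + 0.4452·0.0000] = 0.0000
Node 0 (S = 110): V_0 = e^(−0.045)·[0.5548·28.1824 + 0.4452·0.0000] = 14.9488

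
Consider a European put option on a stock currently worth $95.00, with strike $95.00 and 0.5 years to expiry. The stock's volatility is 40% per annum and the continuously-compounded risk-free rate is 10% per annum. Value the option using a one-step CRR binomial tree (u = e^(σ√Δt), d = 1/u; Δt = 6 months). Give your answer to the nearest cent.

$10.70

CRR parameters: u = e^(σ√Δt) = e^(0.4·√0.5) = 1.3269, d = 1/u = 0.7536
Per-period rate: rΔt = 0.1·0.5 = 0.05, so R = e^0.05 = 1.0513
Risk-neutral probability p = (e^0.05 − 0.7536)/(1.3269 − 0.7536) = 0.2976/0.5733 = 0.5192
Terminal stock prices: S_u = 126.1, S_d = 71.6
Terminal payoffs (K − S): max(-31.06, 0) = 0, max(23.4, 0) = 23.4
Node 0 (S = 95): V_0 = e^(−0.05)·[0.5192·0.0000 + 0.4808·23.4044] = 10.7041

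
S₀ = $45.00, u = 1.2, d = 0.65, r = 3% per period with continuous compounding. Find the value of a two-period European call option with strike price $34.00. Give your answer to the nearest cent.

Risk-neutral probability p = (e^0.03 − 0.65)/(1.2 − 0.65) = 0.3805/0.5500 = 0.6917
Terminal stock prices: S_uu = 64.8, S_ud = 35.1, S_dd = 19.01
Terminal payoffs (S − K): max(30.8, 0) = 30.8, max(1.1, 0) = 1.1, max(-14.99, 0) = 0
Node u (S = 54): V_u = e^(−0.03)·[0.6917·30.8000 + 0.3083·1.1000] = 21.0049
Node d (S = 29.25): V_d = e^(−0.03)·[0.6917·1.1000 + 0.3083·0.0000] = 0.7384
Node 0 (S = 45): V_0 = e^(−0.03)·[0.6917·21.0049 + 0.3083·0.7384] = 14.3213

$14.32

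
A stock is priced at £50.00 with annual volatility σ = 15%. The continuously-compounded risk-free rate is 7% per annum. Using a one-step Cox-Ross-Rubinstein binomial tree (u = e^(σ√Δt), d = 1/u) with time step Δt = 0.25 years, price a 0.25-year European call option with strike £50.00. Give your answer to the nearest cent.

£2.29

CRR parameters: u = e^(σ√Δt) = e^(0.15·√0.25) = 1.0779, d = 1/u = 0.9277
Per-period rate: rΔt = 0.07·0.25 = 0.0175, so R = e^0.0175 = 1.0177
Risk-neutral probability p = (e^0.0175 − 0.9277)/(1.0779 − 0.9277) = 0.0899/0.1501 = 0.5988
Terminal stock prices: S_u = 53.89, S_d = 46.39
Terminal payoffs (S − K): max(3.894, 0) = 3.894, max(-3.613, 0) = 0
Node 0 (S = 50): V_0 = e^(−0.0175)·[0.5988·3.8942 + 0.4012·0.0000] = 2.2916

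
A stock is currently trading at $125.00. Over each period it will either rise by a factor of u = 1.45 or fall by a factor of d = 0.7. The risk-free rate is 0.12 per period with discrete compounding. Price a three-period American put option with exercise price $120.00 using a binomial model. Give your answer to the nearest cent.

Risk-neutral probability p = (1 + 0.12 − 0.7)/(1.45 − 0.7) = 0.4200/0.7500 = 0.5600
Terminal stock prices: S_uuu = 381.1, S_uud = 184, S_udd = 88.81, S_ddd = 42.87
Terminal payoffs (K − S): max(-261.1, 0) = 0, max(-63.97, 0) = 0, max(31.19, 0) = 31.19, max(77.12, 0) = 77.12
Node uu (S = 262.8): continuation = 1/1.12·[0.5600·0.0000 + 0.4400·0.0000] = 0.0000; exercise value = 0.0000 ≤ continuation, so V_uu = 0.0000
Node ud (S = 126.9): continuation = 1/1.12·[0.5600·0.0000 + 0.4400·31.1875] = 12.2522; exercise value = 0.0000 ≤ continuation, so V_ud = 12.2522
Node dd (S = 61.25): continuation = 1/1.12·[0.5600·31.1875 + 0.4400·77.1250] = 45.8929; exercise value = 58.7500 > continuation, so V_dd = 58.7500 (exercise)
Node u (S = 181.2): continuation = 1/1.12·[0.5600·0.0000 + 0.4400·12.2522] = 4.8134; exercise value = 0.0000 ≤ continuation, so V_u = 4.8134
Node d (S = 87.5): continuation = 1/1.12·[0.5600·12.2522 + 0.4400·58.7500] = 29.2065; exercise value = 32.5000 > continuation, so V_d = 32.5000 (exercise)
Node 0 (S = 125): continuation = 1/1.12·[0.5600·4.8134 + 0.4400·32.5000] = 15.1745; exercise value = 0.0000 ≤ continuation, so V_0 = 15.1745

$15.17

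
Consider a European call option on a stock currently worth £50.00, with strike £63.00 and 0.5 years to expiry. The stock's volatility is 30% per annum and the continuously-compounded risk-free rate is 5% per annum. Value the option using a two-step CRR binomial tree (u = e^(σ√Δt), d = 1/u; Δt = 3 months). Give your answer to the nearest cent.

£1.11

CRR parameters: u = e^(σ√Δt) = e^(0.3·√0.25) = 1.1618, d = 1/u = 0.8607
Per-period rate: rΔt = 0.05·0.25 = 0.0125, so R = e^0.0125 = 1.0126
Risk-neutral probability p = (e^0.0125 − 0.8607)/(1.1618 − 0.8607) = 0.1519/0.3011 = 0.5043
Terminal stock prices: S_uu = 67.49, S_ud = 50, S_dd = 37.04
Terminal payoffs (S − K): max(4.493, 0) = 4.493, max(-13, 0) = 0, max(-25.96, 0) = 0
Node u (S = 58.09): V_u = e^(−0.0125)·[0.5043·4.4929 + 0.4957·0.0000] = 2.2378
Node d (S = 43.04): V_d = e^(−0.0125)·[0.5043·0.0000 + 0.4957·0.0000] = 0.0000
Node 0 (S = 50): V_0 = e^(−0.0125)·[0.5043·2.2378 + 0.4957·0.0000] = 1.1146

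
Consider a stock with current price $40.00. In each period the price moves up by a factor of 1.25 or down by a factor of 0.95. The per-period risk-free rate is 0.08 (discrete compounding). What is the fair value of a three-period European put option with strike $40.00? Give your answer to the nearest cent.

$0.82

Risk-neutral probability p = (1 + 0.08 − 0.95)/(1.25 − 0.95) = 0.1300/0.3000 = 0.4333
Terminal stock prices: S_uuu = 78.12, S_uud = 59.38, S_udd = 45.12, S_ddd = 34.29
Terminal payoffs (K − S): max(-38.12, 0) = 0, max(-19.38, 0) = 0, max(-5.125, 0) = 0, max(5.705, 0) = 5.705
Node uu (S = 62.5): V_uu = 1/1.08·[0.4333·0.0000 + 0.5667·0.0000] = 0.0000
Node ud (S = 47.5): V_ud = 1/1.08·[0.4333·0.0000 + 0.5667·0.0000] = 0.0000
Node dd (S = 36.1): V_dd = 1/1.08·[0.4333·0.0000 + 0.5667·5.7050] = 2.9934
Node u (S = 50): V_u = 1/1.08·[0.4333·0.0000 + 0.5667·0.0000] = 0.0000
Node d (S = 38): V_d = 1/1.08·[0.4333·0.0000 + 0.5667·2.9934] = 1.5706
Node 0 (S = 40): V_0 = 1/1.08·[0.4333·0.0000 + 0.5667·1.5706] = 0.8241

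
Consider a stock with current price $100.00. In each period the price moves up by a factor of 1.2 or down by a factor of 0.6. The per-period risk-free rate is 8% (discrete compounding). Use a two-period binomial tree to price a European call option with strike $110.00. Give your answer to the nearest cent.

Risk-neutral probability p = (1 + 0.08 − 0.6)/(1.2 − 0.6) = 0.4800/0.6000 = 0.8000
Terminal stock prices: S_uu = 144, S_ud = 72, S_dd = 36
Terminal payoffs (S − K): max(34, 0) = 34, max(-38, 0) = 0, max(-74, 0) = 0
Node u (S = 120): V_u = 1/1.08·[0.8000·34.0000 + 0.2000·0.0000] = 25.1852
Node d (S = 60): V_d = 1/1.08·[0.8000·0.0000 + 0.2000·0.0000] = 0.0000
Node 0 (S = 100): V_0 = 1/1.08·[0.8000·25.1852 + 0.2000·0.0000] = 18.6557

$18.66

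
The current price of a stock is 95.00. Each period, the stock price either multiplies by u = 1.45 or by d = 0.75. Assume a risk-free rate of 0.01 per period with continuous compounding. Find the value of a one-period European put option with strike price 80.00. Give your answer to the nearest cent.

Risk-neutral probability p = (e^0.01 − 0.75)/(1.45 − 0.75) = 0.2601/0.7000 = 0.3715
Terminal stock prices: S_u = 137.8, S_d = 71.25
Terminal payoffs (K − S): max(-57.75, 0) = 0, max(8.75, 0) = 8.75
Node 0 (S = 95): V_0 = e^(−0.01)·[0.3715·0.0000 + 0.6285·8.7500] = 5.4447

5.44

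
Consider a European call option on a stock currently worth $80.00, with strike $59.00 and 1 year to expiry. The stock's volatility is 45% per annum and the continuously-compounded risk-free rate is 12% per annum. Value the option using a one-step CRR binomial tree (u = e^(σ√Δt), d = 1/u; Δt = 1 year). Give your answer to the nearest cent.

$31.03

CRR parameters: u = e^(σ√Δt) = e^(0.45·√1) = 1.5683, d = 1/u = 0.6376
Per-period rate: rΔt = 0.12·1 = 0.12, so R = e^0.12 = 1.1275
Risk-neutral probability p = (e^0.12 − 0.6376)/(1.5683 − 0.6376) = 0.4899/0.9307 = 0.5264
Terminal stock prices: S_u = 125.5, S_d = 51.01
Terminal payoffs (S − K): max(66.46, 0) = 66.46, max(-7.99, 0) = 0
Node 0 (S = 80): V_0 = e^(−0.12)·[0.5264·66.4650 + 0.4736·0.0000] = 31.0281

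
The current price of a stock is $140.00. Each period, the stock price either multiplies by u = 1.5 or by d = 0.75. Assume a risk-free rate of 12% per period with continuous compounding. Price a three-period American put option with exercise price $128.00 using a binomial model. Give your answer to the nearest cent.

Risk-neutral probability p = (e^0.12 − 0.75)/(1.5 − 0.75) = 0.3775/0.7500 = 0.5033
Terminal stock prices: S_uuu = 472.5, S_uud = 236.2, S_udd = 118.1, S_ddd = 59.06
Terminal payoffs (K − S): max(-344.5, 0) = 0, max(-108.2, 0) = 0, max(9.875, 0) = 9.875, max(68.94, 0) = 68.94
Node uu (S = 315): continuation = e^(−0.12)·[0.5033·0.0000 + 0.4967·0.0000] = 0.0000; exercise value = 0.0000 ≤ continuation, so V_uu = 0.0000
Node ud (S = 157.5): continuation = e^(−0.12)·[0.5033·0.0000 + 0.4967·9.8750] = 4.3500; exercise value = 0.0000 ≤ continuation, so V_ud = 4.3500
Node dd (S = 78.75): continuation = e^(−0.12)·[0.5033·9.8750 + 0.4967·68.9375] = 34.7758; exercise value = 49.2500 > continuation, so V_dd = 49.2500 (exercise)
Node u (S = 210): continuation = e^(−0.12)·[0.5033·0.0000 + 0.4967·4.3500] = 1.9162; exercise value = 0.0000 ≤ continuation, so V_u = 1.9162
Node d (S = 105): continuation = e^(−0.12)·[0.5033·4.3500 + 0.4967·49.2500] = 23.6369; exercise value = 23.0000 ≤ continuation, so V_d = 23.6369
Node 0 (S = 140): continuation = e^(−0.12)·[0.5033·1.9162 + 0.4967·23.6369] = 11.2677; exercise value = 0.0000 ≤ continuation, so V_0 = 11.2677

$11.27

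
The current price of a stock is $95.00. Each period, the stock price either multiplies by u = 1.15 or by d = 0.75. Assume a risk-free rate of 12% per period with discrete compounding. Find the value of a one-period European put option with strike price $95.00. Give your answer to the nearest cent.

$1.59

Risk-neutral probability p = (1 + 0.12 − 0.75)/(1.15 − 0.75) = 0.3700/0.4000 = 0.9250
Terminal stock prices: S_u = 109.2, S_d = 71.25
Terminal payoffs (K − S): max(-14.25, 0) = 0, max(23.75, 0) = 23.75
Node 0 (S = 95): V_0 = 1/1.12·[0.9250·0.0000 + 0.0750·23.7500] = 1.5904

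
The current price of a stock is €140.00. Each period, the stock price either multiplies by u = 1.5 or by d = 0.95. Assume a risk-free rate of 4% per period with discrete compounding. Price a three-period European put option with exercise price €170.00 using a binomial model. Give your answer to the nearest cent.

€25.99

Risk-neutral probability p = (1 + 0.04 − 0.95)/(1.5 − 0.95) = 0.0900/0.5500 = 0.1636
Terminal stock prices: S_uuu = 472.5, S_uud = 299.2, S_udd = 189.5, S_ddd = 120
Terminal payoffs (K − S): max(-302.5, 0) = 0, max(-129.2, 0) = 0, max(-19.53, 0) = 0, max(49.97, 0) = 49.97
Node uu (S = 315): V_uu = 1/1.04·[0.1636·0.0000 + 0.8364·0.0000] = 0.0000
Node ud (S = 199.5): V_ud = 1/1.04·[0.1636·0.0000 + 0.8364·0.0000] = 0.0000
Node dd (S = 126.3): V_dd = 1/1.04·[0.1636·0.0000 + 0.8364·49.9675] = 40.1837
Node u (S = 210): V_u = 1/1.04·[0.1636·0.0000 + 0.8364·0.0000] = 0.0000
Node d (S = 133): V_d = 1/1.04·[0.1636·0.0000 + 0.8364·40.1837] = 32.3155
Node 0 (S = 140): V_0 = 1/1.04·[0.1636·0.0000 + 0.8364·32.3155] = 25.9880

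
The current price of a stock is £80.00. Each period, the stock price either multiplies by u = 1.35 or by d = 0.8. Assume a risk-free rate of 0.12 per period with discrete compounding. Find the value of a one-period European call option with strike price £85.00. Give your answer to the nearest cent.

Risk-neutral probability p = (1 + 0.12 − 0.8)/(1.35 − 0.8) = 0.3200/0.5500 = 0.5818
Terminal stock prices: S_u = 108, S_d = 64
Terminal payoffs (S − K): max(23, 0) = 23, max(-21, 0) = 0
Node 0 (S = 80): V_0 = 1/1.12·[0.5818·23.0000 + 0.4182·0.0000] = 11.9481

£11.95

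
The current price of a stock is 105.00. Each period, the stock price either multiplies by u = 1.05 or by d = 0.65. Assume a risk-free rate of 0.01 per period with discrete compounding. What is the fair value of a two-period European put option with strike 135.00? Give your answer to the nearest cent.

27.34

Risk-neutral probability p = (1 + 0.01 − 0.65)/(1.05 − 0.65) = 0.3600/0.4000 = 0.9000
Terminal stock prices: S_uu = 115.8, S_ud = 71.66, S_dd = 44.36
Terminal payoffs (K − S): max(19.24, 0) = 19.24, max(63.34, 0) = 63.34, max(90.64, 0) = 90.64
Node u (S = 110.2): V_u = 1/1.01·[0.9000·19.2375 + 0.1000·63.3375] = 23.4134
Node d (S = 68.25): V_d = 1/1.01·[0.9000·63.3375 + 0.1000·90.6375] = 65.4134
Node 0 (S = 105): V_0 = 1/1.01·[0.9000·23.4134 + 0.1000·65.4134] = 27.3400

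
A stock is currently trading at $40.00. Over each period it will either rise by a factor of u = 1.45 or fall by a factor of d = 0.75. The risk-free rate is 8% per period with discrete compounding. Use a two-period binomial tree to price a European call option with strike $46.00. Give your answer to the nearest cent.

$7.26

Risk-neutral probability p = (1 + 0.08 − 0.75)/(1.45 − 0.75) = 0.3300/0.7000 = 0.4714
Terminal stock prices: S_uu = 84.1, S_ud = 43.5, S_dd = 22.5
Terminal payoffs (S − K): max(38.1, 0) = 38.1, max(-2.5, 0) = 0, max(-23.5, 0) = 0
Node u (S = 58): V_u = 1/1.08·[0.4714·38.1000 + 0.5286·0.0000] = 16.6310
Node d (S = 30): V_d = 1/1.08·[0.4714·0.0000 + 0.5286·0.0000] = 0.0000
Node 0 (S = 40): V_0 = 1/1.08·[0.4714·16.6310 + 0.5286·0.0000] = 7.2595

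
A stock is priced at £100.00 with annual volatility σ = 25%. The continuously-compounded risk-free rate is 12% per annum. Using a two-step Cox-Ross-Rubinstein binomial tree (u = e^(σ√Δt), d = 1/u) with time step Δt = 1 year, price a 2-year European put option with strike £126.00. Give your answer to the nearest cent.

CRR parameters: u = e^(σ√Δt) = e^(0.25·√1) = 1.2840, d = 1/u = 0.7788
Per-period rate: rΔt = 0.12·1 = 0.12, so R = e^0.12 = 1.1275
Risk-neutral probability p = (e^0.12 − 0.7788)/(1.2840 − 0.7788) = 0.3487/0.5052 = 0.6902
Terminal stock prices: S_uu = 164.9, S_ud = 100, S_dd = 60.65
Terminal payoffs (K − S): max(-38.87, 0) = 0, max(26, 0) = 26, max(65.35, 0) = 65.35
Node u (S = 128.4): V_u = e^(−0.12)·[0.6902·0.0000 + 0.3098·26.0000] = 7.1444
Node d (S = 77.88): V_d = e^(−0.12)·[0.6902·26.0000 + 0.3098·65.3469] = 33.8719
Node 0 (S = 100): V_0 = e^(−0.12)·[0.6902·7.1444 + 0.3098·33.8719] = 13.6809

£13.68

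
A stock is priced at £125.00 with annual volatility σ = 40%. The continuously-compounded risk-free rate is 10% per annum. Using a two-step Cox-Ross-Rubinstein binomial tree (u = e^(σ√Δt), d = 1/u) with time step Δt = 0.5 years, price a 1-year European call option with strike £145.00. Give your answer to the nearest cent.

£18.31

CRR parameters: u = e^(σ√Δt) = e^(0.4·√0.5) = 1.3269, d = 1/u = 0.7536
Per-period rate: rΔt = 0.1·0.5 = 0.05, so R = e^0.05 = 1.0513
Risk-neutral probability p = (e^0.05 − 0.7536)/(1.3269 − 0.7536) = 0.2976/0.5733 = 0.5192
Terminal stock prices: S_uu = 220.1, S_ud = 125, S_dd = 71
Terminal payoffs (S − K): max(75.08, 0) = 75.08, max(-20, 0) = 0, max(-74, 0) = 0
Node u (S = 165.9): V_u = e^(−0.05)·[0.5192·75.0818 + 0.4808·0.0000] = 37.0809
Node d (S = 94.2): V_d = e^(−0.05)·[0.5192·0.0000 + 0.4808·0.0000] = 0.0000
Node 0 (S = 125): V_0 = e^(−0.05)·[0.5192·37.0809 + 0.4808·0.0000] = 18.3133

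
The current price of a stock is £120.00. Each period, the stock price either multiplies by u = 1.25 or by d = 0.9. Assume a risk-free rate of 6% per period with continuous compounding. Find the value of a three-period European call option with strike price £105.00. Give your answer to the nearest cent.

£34.57

Risk-neutral probability p = (e^0.06 − 0.9)/(1.25 − 0.9) = 0.1618/0.3500 = 0.4624
Terminal stock prices: S_uuu = 234.4, S_uud = 168.8, S_udd = 121.5, S_ddd = 87.48
Terminal payoffs (S − K): max(129.4, 0) = 129.4, max(63.75, 0) = 63.75, max(16.5, 0) = 16.5, max(-17.52, 0) = 0
Node uu (S = 187.5): V_uu = e^(−0.06)·[0.4624·129.3750 + 0.5376·63.7500] = 88.6147
Node ud (S = 135): V_ud = e^(−0.06)·[0.4624·63.7500 + 0.5376·16.5000] = 36.1147
Node dd (S = 97.2): V_dd = e^(−0.06)·[0.4624·16.5000 + 0.5376·0.0000] = 7.1851
Node u (S = 150): V_u = e^(−0.06)·[0.4624·88.6147 + 0.5376·36.1147] = 56.8734
Node d (S = 108): V_d = e^(−0.06)·[0.4624·36.1147 + 0.5376·7.1851] = 19.3645
Node 0 (S = 120): V_0 = e^(−0.06)·[0.4624·56.8734 + 0.5376·19.3645] = 34.5705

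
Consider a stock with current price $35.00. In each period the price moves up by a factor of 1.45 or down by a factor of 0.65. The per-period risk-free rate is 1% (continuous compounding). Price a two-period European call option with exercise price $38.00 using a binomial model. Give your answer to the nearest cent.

Risk-neutral probability p = (e^0.01 − 0.65)/(1.45 − 0.65) = 0.3601/0.8000 = 0.4501
Terminal stock prices: S_uu = 73.59, S_ud = 32.99, S_dd = 14.79
Terminal payoffs (S − K): max(35.59, 0) = 35.59, max(-5.012, 0) = 0, max(-23.21, 0) = 0
Node u (S = 50.75): V_u = e^(−0.01)·[0.4501·35.5875 + 0.5499·0.0000] = 15.8572
Node d (S = 22.75): V_d = e^(−0.01)·[0.4501·0.0000 + 0.5499·0.0000] = 0.0000
Node 0 (S = 35): V_0 = e^(−0.01)·[0.4501·15.8572 + 0.5499·0.0000] = 7.0657

$7.07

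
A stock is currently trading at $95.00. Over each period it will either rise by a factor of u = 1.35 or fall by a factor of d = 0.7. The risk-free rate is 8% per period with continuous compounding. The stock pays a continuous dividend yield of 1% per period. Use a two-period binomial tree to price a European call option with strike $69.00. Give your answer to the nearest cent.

Per-period risk-free factor R = e^0.08 = 1.0833; dividend-adjusted growth = e^(0.08−0.01) = 1.0725.
Risk-neutral probability p = (1.0725 − 0.7)/(1.35 − 0.7) = 0.3725/0.6500 = 0.5731
Terminal stock prices: S_uu = 173.1, S_ud = 89.77, S_dd = 46.55
Terminal payoffs (S − K): max(104.1, 0) = 104.1, max(20.77, 0) = 20.77, max(-22.45, 0) = 0
Node u (S = 128.2): V_u = e^(−0.08)·[0.5731·104.1375 + 0.4269·20.7750] = 63.2789
Node d (S = 66.5): V_d = e^(−0.08)·[0.5731·20.7750 + 0.4269·0.0000] = 10.9906
Node 0 (S = 95): V_0 = e^(−0.08)·[0.5731·63.2789 + 0.4269·10.9906] = 37.8076

$37.81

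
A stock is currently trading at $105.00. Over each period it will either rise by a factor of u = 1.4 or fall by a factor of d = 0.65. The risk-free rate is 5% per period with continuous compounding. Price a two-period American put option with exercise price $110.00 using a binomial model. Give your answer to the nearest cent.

$21.72

Risk-neutral probability p = (e^0.05 − 0.65)/(1.4 − 0.65) = 0.4013/0.7500 = 0.5350
Terminal stock prices: S_uu = 205.8, S_ud = 95.55, S_dd = 44.36
Terminal payoffs (K − S): max(-95.8, 0) = 0, max(14.45, 0) = 14.45, max(65.64, 0) = 65.64
Node u (S = 147): continuation = e^(−0.05)·[0.5350·0.0000 + 0.4650·14.4500] = 6.3912; exercise value = 0.0000 ≤ continuation, so V_u = 6.3912
Node d (S = 68.25): continuation = e^(−0.05)·[0.5350·14.4500 + 0.4650·65.6375] = 36.3852; exercise value = 41.7500 > continuation, so V_d = 41.7500 (exercise)
Node 0 (S = 105): continuation = e^(−0.05)·[0.5350·6.3912 + 0.4650·41.7500] = 21.7185; exercise value = 5.0000 ≤ continuation, so V_0 = 21.7185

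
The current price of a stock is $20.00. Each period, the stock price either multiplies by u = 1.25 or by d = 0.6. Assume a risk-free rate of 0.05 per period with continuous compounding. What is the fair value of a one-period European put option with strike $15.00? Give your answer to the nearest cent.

Risk-neutral probability p = (e^0.05 − 0.6)/(1.25 − 0.6) = 0.4513/0.6500 = 0.6943
Terminal stock prices: S_u = 25, S_d = 12
Terminal payoffs (K − S): max(-10, 0) = 0, max(3, 0) = 3
Node 0 (S = 20): V_0 = e^(−0.05)·[0.6943·0.0000 + 0.3057·3.0000] = 0.8725

$0.87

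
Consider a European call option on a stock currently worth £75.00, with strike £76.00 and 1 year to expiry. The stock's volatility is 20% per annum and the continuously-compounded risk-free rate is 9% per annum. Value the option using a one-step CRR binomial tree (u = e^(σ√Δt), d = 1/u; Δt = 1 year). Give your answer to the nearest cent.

CRR parameters: u = e^(σ√Δt) = e^(0.2·√1) = 1.2214, d = 1/u = 0.8187
Per-period rate: rΔt = 0.09·1 = 0.09, so R = e^0.09 = 1.0942
Risk-neutral probability p = (e^0.09 − 0.8187)/(1.2214 − 0.8187) = 0.2754/0.4027 = 0.6840
Terminal stock prices: S_u = 91.61, S_d = 61.4
Terminal payoffs (S − K): max(15.61, 0) = 15.61, max(-14.6, 0) = 0
Node 0 (S = 75): V_0 = e^(−0.09)·[0.6840·15.6052 + 0.3160·0.0000] = 9.7558

£9.76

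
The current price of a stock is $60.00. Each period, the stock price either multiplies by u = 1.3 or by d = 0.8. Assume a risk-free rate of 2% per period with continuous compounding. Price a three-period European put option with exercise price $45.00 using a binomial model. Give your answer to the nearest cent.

$2.36

Risk-neutral probability p = (e^0.02 − 0.8)/(1.3 − 0.8) = 0.2202/0.5000 = 0.4404
Terminal stock prices: S_uuu = 131.8, S_uud = 81.12, S_udd = 49.92, S_ddd = 30.72
Terminal payoffs (K − S): max(-86.82, 0) = 0, max(-36.12, 0) = 0, max(-4.92, 0) = 0, max(14.28, 0) = 14.28
Node uu (S = 101.4): V_uu = e^(−0.02)·[0.4404·0.0000 + 0.5596·0.0000] = 0.0000
Node ud (S = 62.4): V_ud = e^(−0.02)·[0.4404·0.0000 + 0.5596·0.0000] = 0.0000
Node dd (S = 38.4): V_dd = e^(−0.02)·[0.4404·0.0000 + 0.5596·14.2800] = 7.8328
Node u (S = 78): V_u = e^(−0.02)·[0.4404·0.0000 + 0.5596·0.0000] = 0.0000
Node d (S = 48): V_d = e^(−0.02)·[0.4404·0.0000 + 0.5596·7.8328] = 4.2964
Node 0 (S = 60): V_0 = e^(−0.02)·[0.4404·0.0000 + 0.5596·4.2964] = 2.3567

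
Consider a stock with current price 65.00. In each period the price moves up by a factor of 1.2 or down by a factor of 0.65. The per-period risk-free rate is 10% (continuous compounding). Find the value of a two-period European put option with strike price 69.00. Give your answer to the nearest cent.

Risk-neutral probability p = (e^0.1 − 0.65)/(1.2 − 0.65) = 0.4552/0.5500 = 0.8276
Terminal stock prices: S_uu = 93.6, S_ud = 50.7, S_dd = 27.46
Terminal payoffs (K − S): max(-24.6, 0) = 0, max(18.3, 0) = 18.3, max(41.54, 0) = 41.54
Node u (S = 78): V_u = e^(−0.1)·[0.8276·0.0000 + 0.1724·18.3000] = 2.8550
Node d (S = 42.25): V_d = e^(−0.1)·[0.8276·18.3000 + 0.1724·41.5375] = 20.1838
Node 0 (S = 65): V_0 = e^(−0.1)·[0.8276·2.8550 + 0.1724·20.1838] = 5.2867

5.29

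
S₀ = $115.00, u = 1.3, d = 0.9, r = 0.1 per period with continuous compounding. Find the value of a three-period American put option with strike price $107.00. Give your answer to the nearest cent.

Risk-neutral probability p = (e^0.1 − 0.9)/(1.3 − 0.9) = 0.2052/0.4000 = 0.5129
Terminal stock prices: S_uuu = 252.7, S_uud = 174.9, S_udd = 121.1, S_ddd = 83.84
Terminal payoffs (K − S): max(-145.7, 0) = 0, max(-67.92, 0) = 0, max(-14.1, 0) = 0, max(23.16, 0) = 23.16
Node uu (S = 194.4): continuation = e^(−0.1)·[0.5129·0.0000 + 0.4871·0.0000] = 0.0000; exercise value = 0.0000 ≤ continuation, so V_uu = 0.0000
Node ud (S = 134.6): continuation = e^(−0.1)·[0.5129·0.0000 + 0.4871·0.0000] = 0.0000; exercise value = 0.0000 ≤ continuation, so V_ud = 0.0000
Node dd (S = 93.15): continuation = e^(−0.1)·[0.5129·0.0000 + 0.4871·23.1650] = 10.2093; exercise value = 13.8500 > continuation, so V_dd = 13.8500 (exercise)
Node u (S = 149.5): continuation = e^(−0.1)·[0.5129·0.0000 + 0.4871·0.0000] = 0.0000; exercise value = 0.0000 ≤ continuation, so V_u = 0.0000
Node d (S = 103.5): continuation = e^(−0.1)·[0.5129·0.0000 + 0.4871·13.8500] = 6.1040; exercise value = 3.5000 ≤ continuation, so V_d = 6.1040
Node 0 (S = 115): continuation = e^(−0.1)·[0.5129·0.0000 + 0.4871·6.1040] = 2.6902; exercise value = 0.0000 ≤ continuation, so V_0 = 2.6902

$2.69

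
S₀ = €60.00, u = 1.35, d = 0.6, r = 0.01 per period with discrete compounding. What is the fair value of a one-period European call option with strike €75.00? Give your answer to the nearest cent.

€3.25

Risk-neutral probability p = (1 + 0.01 − 0.6)/(1.35 − 0.6) = 0.4100/0.7500 = 0.5467
Terminal stock prices: S_u = 81, S_d = 36
Terminal payoffs (S − K): max(6, 0) = 6, max(-39, 0) = 0
Node 0 (S = 60): V_0 = 1/1.01·[0.5467·6.0000 + 0.4533·0.0000] = 3.2475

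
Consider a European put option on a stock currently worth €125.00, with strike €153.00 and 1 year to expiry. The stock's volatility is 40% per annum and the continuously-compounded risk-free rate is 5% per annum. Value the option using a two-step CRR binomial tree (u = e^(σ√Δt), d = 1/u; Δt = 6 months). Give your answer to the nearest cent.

€34.87

CRR parameters: u = e^(σ√Δt) = e^(0.4·√0.5) = 1.3269, d = 1/u = 0.7536
Per-period rate: rΔt = 0.05·0.5 = 0.025, so R = e^0.025 = 1.0253
Risk-neutral probability p = (e^0.025 − 0.7536)/(1.3269 − 0.7536) = 0.2717/0.5733 = 0.4739
Terminal stock prices: S_uu = 220.1, S_ud = 125, S_dd = 71
Terminal payoffs (K − S): max(-67.08, 0) = 0, max(28, 0) = 28, max(82, 0) = 82
Node u (S = 165.9): V_u = e^(−0.025)·[0.4739·0.0000 + 0.5261·28.0000] = 14.3666
Node d (S = 94.2): V_d = e^(−0.025)·[0.4739·28.0000 + 0.5261·82.0037] = 55.0176
Node 0 (S = 125): V_0 = e^(−0.025)·[0.4739·14.3666 + 0.5261·55.0176] = 34.8697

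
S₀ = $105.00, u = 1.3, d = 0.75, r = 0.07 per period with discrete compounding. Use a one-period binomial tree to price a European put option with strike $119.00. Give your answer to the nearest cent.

Risk-neutral probability p = (1 + 0.07 − 0.75)/(1.3 − 0.75) = 0.3200/0.5500 = 0.5818
Terminal stock prices: S_u = 136.5, S_d = 78.75
Terminal payoffs (K − S): max(-17.5, 0) = 0, max(40.25, 0) = 40.25
Node 0 (S = 105): V_0 = 1/1.07·[0.5818·0.0000 + 0.4182·40.2500] = 15.7307

$15.73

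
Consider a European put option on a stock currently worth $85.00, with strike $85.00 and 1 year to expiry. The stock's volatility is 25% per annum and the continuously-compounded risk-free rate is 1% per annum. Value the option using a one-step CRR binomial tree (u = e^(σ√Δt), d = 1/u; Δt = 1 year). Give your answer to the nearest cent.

CRR parameters: u = e^(σ√Δt) = e^(0.25·√1) = 1.2840, d = 1/u = 0.7788
Per-period rate: rΔt = 0.01·1 = 0.01, so R = e^0.01 = 1.0101
Risk-neutral probability p = (e^0.01 − 0.7788)/(1.2840 − 0.7788) = 0.2312/0.5052 = 0.4577
Terminal stock prices: S_u = 109.1, S_d = 66.2
Terminal payoffs (K − S): max(-24.14, 0) = 0, max(18.8, 0) = 18.8
Node 0 (S = 85): V_0 = e^(−0.01)·[0.4577·0.0000 + 0.5423·18.8019] = 10.0945

$10.09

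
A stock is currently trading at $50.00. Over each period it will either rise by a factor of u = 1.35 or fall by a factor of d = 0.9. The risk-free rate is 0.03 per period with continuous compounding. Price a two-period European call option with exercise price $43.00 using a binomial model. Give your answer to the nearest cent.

$10.69

Risk-neutral probability p = (e^0.03 − 0.9)/(1.35 − 0.9) = 0.1305/0.4500 = 0.2899
Terminal stock prices: S_uu = 91.13, S_ud = 60.75, S_dd = 40.5
Terminal payoffs (S − K): max(48.13, 0) = 48.13, max(17.75, 0) = 17.75, max(-2.5, 0) = 0
Node u (S = 67.5): V_u = e^(−0.03)·[0.2899·48.1250 + 0.7101·17.7500] = 25.7708
Node d (S = 45): V_d = e^(−0.03)·[0.2899·17.7500 + 0.7101·0.0000] = 4.9936
Node 0 (S = 50): V_0 = e^(−0.03)·[0.2899·25.7708 + 0.7101·4.9936] = 10.6913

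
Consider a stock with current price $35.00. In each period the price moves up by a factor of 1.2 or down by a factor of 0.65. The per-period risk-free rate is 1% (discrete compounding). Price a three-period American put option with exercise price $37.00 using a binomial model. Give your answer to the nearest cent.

Risk-neutral probability p = (1 + 0.01 − 0.65)/(1.2 − 0.65) = 0.3600/0.5500 = 0.6545
Terminal stock prices: S_uuu = 60.48, S_uud = 32.76, S_udd = 17.75, S_ddd = 9.612
Terminal payoffs (K − S): max(-23.48, 0) = 0, max(4.24, 0) = 4.24, max(19.25, 0) = 19.25, max(27.39, 0) = 27.39
Node uu (S = 50.4): continuation = 1/1.01·[0.6545·0.0000 + 0.3455·4.2400] = 1.4502; exercise value = 0.0000 ≤ continuation, so V_uu = 1.4502
Node ud (S = 27.3): continuation = 1/1.01·[0.6545·4.2400 + 0.3455·19.2550] = 9.3337; exercise value = 9.7000 > continuation, so V_ud = 9.7000 (exercise)
Node dd (S = 14.79): continuation = 1/1.01·[0.6545·19.2550 + 0.3455·27.3881] = 21.8462; exercise value = 22.2125 > continuation, so V_dd = 22.2125 (exercise)
Node u (S = 42): continuation = 1/1.01·[0.6545·1.4502 + 0.3455·9.7000] = 4.2576; exercise value = 0.0000 ≤ continuation, so V_u = 4.2576
Node d (S = 22.75): continuation = 1/1.01·[0.6545·9.7000 + 0.3455·22.2125] = 13.8837; exercise value = 14.2500 > continuation, so V_d = 14.2500 (exercise)
Node 0 (S = 35): continuation = 1/1.01·[0.6545·4.2576 + 0.3455·14.2500] = 7.6332; exercise value = 2.0000 ≤ continuation, so V_0 = 7.6332

$7.63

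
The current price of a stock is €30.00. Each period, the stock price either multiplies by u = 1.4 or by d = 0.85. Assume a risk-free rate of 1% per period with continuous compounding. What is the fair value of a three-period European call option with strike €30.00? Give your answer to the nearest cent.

€4.89

Risk-neutral probability p = (e^0.01 − 0.85)/(1.4 − 0.85) = 0.1601/0.5500 = 0.2910
Terminal stock prices: S_uuu = 82.32, S_uud = 49.98, S_udd = 30.34, S_ddd = 18.42
Terminal payoffs (S − K): max(52.32, 0) = 52.32, max(19.98, 0) = 19.98, max(0.345, 0) = 0.345, max(-11.58, 0) = 0
Node uu (S = 58.8): V_uu = e^(−0.01)·[0.2910·52.3200 + 0.7090·19.9800] = 29.0985
Node ud (S = 35.7): V_ud = e^(−0.01)·[0.2910·19.9800 + 0.7090·0.3450] = 5.9985
Node dd (S = 21.67): V_dd = e^(−0.01)·[0.2910·0.3450 + 0.7090·0.0000] = 0.0994
Node u (S = 42): V_u = e^(−0.01)·[0.2910·29.0985 + 0.7090·5.9985] = 12.5940
Node d (S = 25.5): V_d = e^(−0.01)·[0.2910·5.9985 + 0.7090·0.0994] = 1.7980
Node 0 (S = 30): V_0 = e^(−0.01)·[0.2910·12.5940 + 0.7090·1.7980] = 4.8905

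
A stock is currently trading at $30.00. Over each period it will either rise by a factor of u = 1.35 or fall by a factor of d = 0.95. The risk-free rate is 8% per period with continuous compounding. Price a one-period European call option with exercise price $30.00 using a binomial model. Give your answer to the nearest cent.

Risk-neutral probability p = (e^0.08 − 0.95)/(1.35 − 0.95) = 0.1333/0.4000 = 0.3332
Terminal stock prices: S_u = 40.5, S_d = 28.5
Terminal payoffs (S − K): max(10.5, 0) = 10.5, max(-1.5, 0) = 0
Node 0 (S = 30): V_0 = e^(−0.08)·[0.3332·10.5000 + 0.6668·0.0000] = 3.2298

$3.23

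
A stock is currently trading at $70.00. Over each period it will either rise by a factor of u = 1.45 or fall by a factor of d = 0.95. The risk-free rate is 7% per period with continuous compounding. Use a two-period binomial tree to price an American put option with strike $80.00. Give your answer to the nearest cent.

Risk-neutral probability p = (e^0.07 − 0.95)/(1.45 − 0.95) = 0.1225/0.5000 = 0.2450
Terminal stock prices: S_uu = 147.2, S_ud = 96.42, S_dd = 63.17
Terminal payoffs (K − S): max(-67.18, 0) = 0, max(-16.42, 0) = 0, max(16.83, 0) = 16.83
Node u (S = 101.5): continuation = e^(−0.07)·[0.2450·0.0000 + 0.7550·0.0000] = 0.0000; exercise value = 0.0000 ≤ continuation, so V_u = 0.0000
Node d (S = 66.5): continuation = e^(−0.07)·[0.2450·0.0000 + 0.7550·16.8250] = 11.8438; exercise value = 13.5000 > continuation, so V_d = 13.5000 (exercise)
Node 0 (S = 70): continuation = e^(−0.07)·[0.2450·0.0000 + 0.7550·13.5000] = 9.5032; exercise value = 10.0000 > continuation, so V_0 = 10.0000 (exercise)

$10.00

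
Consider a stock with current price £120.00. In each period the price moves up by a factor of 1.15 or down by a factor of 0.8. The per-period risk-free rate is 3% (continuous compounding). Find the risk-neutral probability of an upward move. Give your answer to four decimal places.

Risk-neutral probability p = (e^0.03 − 0.8)/(1.15 − 0.8) = 0.2305/0.3500 = 0.6584

p = 0.6584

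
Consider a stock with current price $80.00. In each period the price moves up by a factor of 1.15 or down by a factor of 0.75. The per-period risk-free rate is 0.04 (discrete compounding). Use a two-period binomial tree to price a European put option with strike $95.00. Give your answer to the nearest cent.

Risk-neutral probability p = (1 + 0.04 − 0.75)/(1.15 − 0.75) = 0.2900/0.4000 = 0.7250
Terminal stock prices: S_uu = 105.8, S_ud = 69, S_dd = 45
Terminal payoffs (K − S): max(-10.8, 0) = 0, max(26, 0) = 26, max(50, 0) = 50
Node u (S = 92): V_u = 1/1.04·[0.7250·0.0000 + 0.2750·26.0000] = 6.8750
Node d (S = 60): V_d = 1/1.04·[0.7250·26.0000 + 0.2750·50.0000] = 31.3462
Node 0 (S = 80): V_0 = 1/1.04·[0.7250·6.8750 + 0.2750·31.3462] = 13.0813

$13.08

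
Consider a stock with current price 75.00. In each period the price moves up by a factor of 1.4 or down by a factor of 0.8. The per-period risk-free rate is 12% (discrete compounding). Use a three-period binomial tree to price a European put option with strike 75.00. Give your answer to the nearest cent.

4.58

Risk-neutral probability p = (1 + 0.12 − 0.8)/(1.4 − 0.8) = 0.3200/0.6000 = 0.5333
Terminal stock prices: S_uuu = 205.8, S_uud = 117.6, S_udd = 67.2, S_ddd = 38.4
Terminal payoffs (K − S): max(-130.8, 0) = 0, max(-42.6, 0) = 0, max(7.8, 0) = 7.8, max(36.6, 0) = 36.6
Node uu (S = 147): V_uu = 1/1.12·[0.5333·0.0000 + 0.4667·0.0000] = 0.0000
Node ud (S = 84): V_ud = 1/1.12·[0.5333·0.0000 + 0.4667·7.8000] = 3.2500
Node dd (S = 48): V_dd = 1/1.12·[0.5333·7.8000 + 0.4667·36.6000] = 18.9643
Node u (S = 105): V_u = 1/1.12·[0.5333·0.0000 + 0.4667·3.2500] = 1.3542
Node d (S = 60): V_d = 1/1.12·[0.5333·3.2500 + 0.4667·18.9643] = 9.4494
Node 0 (S = 75): V_0 = 1/1.12·[0.5333·1.3542 + 0.4667·9.4494] = 4.5821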